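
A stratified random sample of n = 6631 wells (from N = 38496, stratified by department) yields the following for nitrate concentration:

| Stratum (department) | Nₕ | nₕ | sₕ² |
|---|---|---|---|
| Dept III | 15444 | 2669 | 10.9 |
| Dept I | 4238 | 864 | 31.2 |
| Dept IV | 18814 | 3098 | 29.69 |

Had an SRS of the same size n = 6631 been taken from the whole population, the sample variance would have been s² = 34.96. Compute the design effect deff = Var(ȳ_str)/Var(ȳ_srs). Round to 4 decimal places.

Var(ȳ_str) = Σ Wₕ²(1−fₕ)sₕ²/nₕ with Wₕ = Nₕ/38496:
  Dept III: (15444/38496)²·(1−2669/15444)·10.9/2669 = 5.4371012 × 10^-4
  Dept I: (4238/38496)²·(1−864/4238)·31.2/864 = 3.484301 × 10^-4
  Dept IV: (18814/38496)²·(1−3098/18814)·29.69/3098 = 0.0019121446
  → Var(ȳ_str) = 0.0028042848.
Var(ȳ_srs) = (1 − 6631/38496)·34.96/6631 = 0.00436406.
deff = 0.0028042848 / 0.00436406 = 0.6426.

0.6426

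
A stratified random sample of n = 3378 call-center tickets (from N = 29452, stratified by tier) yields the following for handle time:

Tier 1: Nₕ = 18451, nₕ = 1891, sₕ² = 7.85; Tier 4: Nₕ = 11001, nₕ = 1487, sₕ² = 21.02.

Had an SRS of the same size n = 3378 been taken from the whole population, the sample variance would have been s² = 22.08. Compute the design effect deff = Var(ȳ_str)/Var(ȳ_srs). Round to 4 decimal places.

Var(ȳ_str) = Σ Wₕ²(1−fₕ)sₕ²/nₕ with Wₕ = Nₕ/29452:
  Tier 1: (18451/29452)²·(1−1891/18451)·7.85/1891 = 0.0014622741
  Tier 4: (11001/29452)²·(1−1487/11001)·21.02/1487 = 0.0017056404
  → Var(ȳ_str) = 0.0031679145.
Var(ȳ_srs) = (1 − 3378/29452)·22.08/3378 = 0.0057867177.
deff = 0.0031679145 / 0.0057867177 = 0.5474.

0.5474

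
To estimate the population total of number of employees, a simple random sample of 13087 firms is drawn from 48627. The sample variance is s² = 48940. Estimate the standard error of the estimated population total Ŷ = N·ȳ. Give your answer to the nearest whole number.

80391

Var(Ŷ) = N²·Var(ȳ) = N²·(1 − n/N)·s²/n.
f = 13087/48627 = 0.26913032; Var(ȳ) = 0.73086968·48940/13087 = 2.7331522.
Var(Ŷ) = 48627² · 2.7331522 = 6.462771 × 10^9.
SE(Ŷ) = √(6.462771 × 10^9) = 80391.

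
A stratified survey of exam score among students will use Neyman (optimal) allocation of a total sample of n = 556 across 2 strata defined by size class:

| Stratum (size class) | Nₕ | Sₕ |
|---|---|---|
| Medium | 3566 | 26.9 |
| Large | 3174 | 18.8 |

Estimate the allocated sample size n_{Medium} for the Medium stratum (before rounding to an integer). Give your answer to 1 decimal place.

342.8

Neyman allocation: nₕ = n·NₕSₕ / Σⱼ NⱼSⱼ.
Σ NⱼSⱼ = 3566·26.9 + 3174·18.8 = 155596.6.
n_{Medium} = 556·3566·26.9 / 155596.6 = 342.8.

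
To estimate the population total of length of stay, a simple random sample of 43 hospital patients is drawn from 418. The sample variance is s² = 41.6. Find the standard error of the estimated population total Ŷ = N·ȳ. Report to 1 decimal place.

389.4

Var(Ŷ) = N²·Var(ȳ) = N²·(1 − n/N)·s²/n.
f = 43/418 = 0.10287081; Var(ȳ) = 0.89712919·41.6/43 = 0.86792033.
Var(Ŷ) = 418² · 0.86792033 = 151646.51.
SE(Ŷ) = √(151646.51) = 389.4.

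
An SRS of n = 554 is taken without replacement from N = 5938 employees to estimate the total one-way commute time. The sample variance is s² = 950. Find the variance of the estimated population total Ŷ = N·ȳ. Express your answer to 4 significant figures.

5.482 × 10^7

Var(Ŷ) = N²·Var(ȳ) = N²·(1 − n/N)·s²/n.
f = 554/5938 = 0.09329741; Var(ȳ) = 0.90670259·950/554 = 1.5548149.
Var(Ŷ) = 5938² · 1.5548149 = 5.4822531 × 10^7.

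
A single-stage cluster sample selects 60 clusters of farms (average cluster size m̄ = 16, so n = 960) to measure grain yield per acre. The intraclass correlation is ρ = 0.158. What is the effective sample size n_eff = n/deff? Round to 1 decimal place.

284.9

deff = 1 + (16 − 1)·0.158 = 1 + 2.37 = 3.37.
n_eff = 960 / 3.37 = 284.9.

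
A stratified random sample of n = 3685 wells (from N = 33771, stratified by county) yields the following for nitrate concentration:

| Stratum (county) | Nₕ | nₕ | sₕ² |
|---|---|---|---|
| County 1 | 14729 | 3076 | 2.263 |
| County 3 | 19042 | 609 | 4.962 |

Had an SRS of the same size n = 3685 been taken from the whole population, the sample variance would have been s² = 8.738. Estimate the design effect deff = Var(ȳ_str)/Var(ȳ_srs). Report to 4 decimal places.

1.2395

Var(ȳ_str) = Σ Wₕ²(1−fₕ)sₕ²/nₕ with Wₕ = Nₕ/33771:
  County 1: (14729/33771)²·(1−3076/14729)·2.263/3076 = 1.1071881 × 10^-4
  County 3: (19042/33771)²·(1−609/19042)·4.962/609 = 0.0025076113
  → Var(ȳ_str) = 0.0026183301.
Var(ȳ_srs) = (1 − 3685/33771)·8.738/3685 = 0.002112492.
deff = 0.0026183301 / 0.002112492 = 1.2395.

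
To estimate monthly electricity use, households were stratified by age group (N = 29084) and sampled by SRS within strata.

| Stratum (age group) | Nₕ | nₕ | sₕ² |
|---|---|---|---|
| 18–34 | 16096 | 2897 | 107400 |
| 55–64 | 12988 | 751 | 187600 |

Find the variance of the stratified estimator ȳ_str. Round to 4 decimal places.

56.2468

Var(ȳ_str) = Σₕ Wₕ²(1 − fₕ)sₕ²/nₕ with Wₕ = Nₕ/N, N = 29084.
18–34: Wₕ = 0.55343144; term = 0.55343144²·(1 − 0.17998260)·107400/2897 = 9.3112183.
55–64: Wₕ = 0.44656856; term = 0.44656856²·(1 − 0.05782261)·187600/751 = 46.935545.
Sum = 56.246763.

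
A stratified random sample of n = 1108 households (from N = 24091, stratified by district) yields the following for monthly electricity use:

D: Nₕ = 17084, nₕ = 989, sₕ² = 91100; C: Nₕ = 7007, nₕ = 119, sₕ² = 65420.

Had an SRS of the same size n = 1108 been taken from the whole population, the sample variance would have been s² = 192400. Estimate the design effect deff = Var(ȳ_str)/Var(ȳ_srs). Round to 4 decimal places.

0.5394

Var(ȳ_str) = Σ Wₕ²(1−fₕ)sₕ²/nₕ with Wₕ = Nₕ/24091:
  D: (17084/24091)²·(1−989/17084)·91100/989 = 43.640827
  C: (7007/24091)²·(1−119/7007)·65420/119 = 45.717153
  → Var(ȳ_str) = 89.35798.
Var(ȳ_srs) = (1 − 1108/24091)·192400/1108 = 165.65982.
deff = 89.35798 / 165.65982 = 0.5394.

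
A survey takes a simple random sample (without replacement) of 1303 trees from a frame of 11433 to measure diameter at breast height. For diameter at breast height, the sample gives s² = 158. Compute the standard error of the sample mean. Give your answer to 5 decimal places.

0.32778

Under SRS without replacement, Var(ȳ) = (1 − f)·s²/n with f = n/N = 1303/11433 = 0.11396834.
Var(ȳ) = (1 − 0.11396834)·158/1303 = 0.88603166·0.12125863 = 0.10743899.
SE(ȳ) = √(0.10743899) = 0.32778.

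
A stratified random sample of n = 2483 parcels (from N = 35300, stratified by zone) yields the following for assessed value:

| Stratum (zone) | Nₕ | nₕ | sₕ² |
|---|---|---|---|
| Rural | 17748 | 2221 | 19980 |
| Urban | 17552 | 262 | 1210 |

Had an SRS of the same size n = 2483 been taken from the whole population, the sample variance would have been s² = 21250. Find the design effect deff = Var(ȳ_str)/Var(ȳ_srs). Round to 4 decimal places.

Var(ȳ_str) = Σ Wₕ²(1−fₕ)sₕ²/nₕ with Wₕ = Nₕ/35300:
  Rural: (17748/35300)²·(1−2221/17748)·19980/2221 = 1.9894567
  Urban: (17552/35300)²·(1−262/17552)·1210/262 = 1.1247507
  → Var(ȳ_str) = 3.1142074.
Var(ȳ_srs) = (1 − 2483/35300)·21250/2483 = 7.9562127.
deff = 3.1142074 / 7.9562127 = 0.3914.

0.3914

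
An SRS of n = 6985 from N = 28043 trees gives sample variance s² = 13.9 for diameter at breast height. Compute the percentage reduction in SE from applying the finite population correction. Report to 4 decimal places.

f = n/N = 6985/28043 = 0.24908177.
SE_no-fpc = √(s²/n) = 0.044609175; SE_fpc = √((1−f)s²/n) = 0.038656321.
Ratio = √(1−f) = 0.86655538. Reduction = 100·(1 − 0.86655538) = 13.3445%.

13.3445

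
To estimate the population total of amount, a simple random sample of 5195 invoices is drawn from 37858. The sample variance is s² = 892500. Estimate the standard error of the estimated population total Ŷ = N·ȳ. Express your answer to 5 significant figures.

Var(Ŷ) = N²·Var(ȳ) = N²·(1 − n/N)·s²/n.
f = 5195/37858 = 0.13722331; Var(ȳ) = 0.86277669·892500/5195 = 148.22487.
Var(Ŷ) = 37858² · 148.22487 = 2.1244006 × 10^11.
SE(Ŷ) = √(2.1244006 × 10^11) = 460910.

460910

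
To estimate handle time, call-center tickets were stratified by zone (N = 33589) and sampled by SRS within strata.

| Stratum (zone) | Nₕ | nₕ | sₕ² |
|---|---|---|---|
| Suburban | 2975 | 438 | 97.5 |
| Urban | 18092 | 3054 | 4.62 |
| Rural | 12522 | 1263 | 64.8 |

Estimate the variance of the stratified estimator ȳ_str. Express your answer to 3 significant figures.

0.00827

Var(ȳ_str) = Σₕ Wₕ²(1 − fₕ)sₕ²/nₕ with Wₕ = Nₕ/N, N = 33589.
Suburban: Wₕ = 0.08857066; term = 0.08857066²·(1 − 0.14722689)·97.5/438 = 0.0014891683.
Urban: Wₕ = 0.53862872; term = 0.53862872²·(1 − 0.16880389)·4.62/3054 = 3.6480052 × 10^-4.
Rural: Wₕ = 0.37280062; term = 0.37280062²·(1 − 0.10086248)·64.8/1263 = 0.0064113727.
Sum = 0.0082653415.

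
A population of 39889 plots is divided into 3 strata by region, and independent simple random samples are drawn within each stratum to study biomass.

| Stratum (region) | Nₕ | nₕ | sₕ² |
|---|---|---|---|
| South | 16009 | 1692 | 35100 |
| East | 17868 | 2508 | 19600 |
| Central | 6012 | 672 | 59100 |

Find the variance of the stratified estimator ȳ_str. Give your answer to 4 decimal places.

Var(ȳ_str) = Σₕ Wₕ²(1 − fₕ)sₕ²/nₕ with Wₕ = Nₕ/N, N = 39889.
South: Wₕ = 0.40133871; term = 0.40133871²·(1 − 0.10569055)·35100/1692 = 2.9882484.
East: Wₕ = 0.44794304; term = 0.44794304²·(1 − 0.14036266)·19600/2508 = 1.3479985.
Central: Wₕ = 0.15071824; term = 0.15071824²·(1 − 0.11177645)·59100/672 = 1.7744842.
Sum = 6.1107311.

6.1107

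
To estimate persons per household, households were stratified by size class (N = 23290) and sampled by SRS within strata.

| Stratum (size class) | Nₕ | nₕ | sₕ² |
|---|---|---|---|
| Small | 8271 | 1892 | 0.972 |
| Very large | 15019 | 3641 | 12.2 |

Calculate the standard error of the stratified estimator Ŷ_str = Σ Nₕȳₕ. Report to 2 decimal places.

Var(Ŷ_str) = Σₕ Nₕ²(1 − fₕ)sₕ²/nₕ.
Small: 8271²·(1 − 1892/8271)·0.972/1892 = 27105.396.
Very large: 15019²·(1 − 3641/15019)·12.2/3641 = 572593.08.
Sum = 599698.48.
SE = √(599698.48) = 774.40.

774.40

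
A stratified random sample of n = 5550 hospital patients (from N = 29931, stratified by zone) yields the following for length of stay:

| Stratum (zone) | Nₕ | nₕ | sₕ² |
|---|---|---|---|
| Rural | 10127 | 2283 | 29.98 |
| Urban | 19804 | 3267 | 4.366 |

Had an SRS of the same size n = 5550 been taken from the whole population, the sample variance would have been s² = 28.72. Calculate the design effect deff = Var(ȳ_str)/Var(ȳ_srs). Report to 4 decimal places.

0.3921

Var(ȳ_str) = Σ Wₕ²(1−fₕ)sₕ²/nₕ with Wₕ = Nₕ/29931:
  Rural: (10127/29931)²·(1−2283/10127)·29.98/2283 = 0.0011643986
  Urban: (19804/29931)²·(1−3267/19804)·4.366/3267 = 4.8854187 × 10^-4
  → Var(ȳ_str) = 0.0016529405.
Var(ȳ_srs) = (1 − 5550/29931)·28.72/5550 = 0.0042152345.
deff = 0.0016529405 / 0.0042152345 = 0.3921.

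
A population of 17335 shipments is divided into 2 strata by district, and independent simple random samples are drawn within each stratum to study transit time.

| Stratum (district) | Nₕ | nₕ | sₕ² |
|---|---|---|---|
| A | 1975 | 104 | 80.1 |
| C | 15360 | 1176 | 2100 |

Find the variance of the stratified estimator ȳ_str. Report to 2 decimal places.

1.30

Var(ȳ_str) = Σₕ Wₕ²(1 − fₕ)sₕ²/nₕ with Wₕ = Nₕ/N, N = 17335.
A: Wₕ = 0.11393135; term = 0.11393135²·(1 − 0.05265823)·80.1/104 = 0.0094709245.
C: Wₕ = 0.88606865; term = 0.88606865²·(1 − 0.07656250)·2100/1176 = 1.2946555.
Sum = 1.3041264.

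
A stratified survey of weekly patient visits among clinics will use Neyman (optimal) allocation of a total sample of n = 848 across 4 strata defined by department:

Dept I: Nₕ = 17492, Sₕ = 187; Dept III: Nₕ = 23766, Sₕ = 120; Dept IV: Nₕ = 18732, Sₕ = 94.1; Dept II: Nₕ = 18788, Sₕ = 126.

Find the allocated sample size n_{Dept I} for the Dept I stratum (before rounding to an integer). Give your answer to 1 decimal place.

Neyman allocation: nₕ = n·NₕSₕ / Σⱼ NⱼSⱼ.
Σ NⱼSⱼ = 17492·187 + 23766·120 + 18732·94.1 + 18788·126 = 1.0252893 × 10^7.
n_{Dept I} = 848·17492·187 / (1.0252893 × 10^7) = 270.5.

270.5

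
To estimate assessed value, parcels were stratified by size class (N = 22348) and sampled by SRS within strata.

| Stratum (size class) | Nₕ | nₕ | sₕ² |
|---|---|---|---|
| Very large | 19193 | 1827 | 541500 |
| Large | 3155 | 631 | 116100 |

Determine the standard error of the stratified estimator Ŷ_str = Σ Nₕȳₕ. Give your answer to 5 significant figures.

316630

Var(Ŷ_str) = Σₕ Nₕ²(1 − fₕ)sₕ²/nₕ.
Very large: 19193²·(1 − 1827/19193)·541500/1827 = 9.8787632 × 10^10.
Large: 3155²·(1 − 631/3155)·116100/631 = 1.465182 × 10^9.
Sum = 1.0025281 × 10^11.
SE = √(1.0025281 × 10^11) = 316630.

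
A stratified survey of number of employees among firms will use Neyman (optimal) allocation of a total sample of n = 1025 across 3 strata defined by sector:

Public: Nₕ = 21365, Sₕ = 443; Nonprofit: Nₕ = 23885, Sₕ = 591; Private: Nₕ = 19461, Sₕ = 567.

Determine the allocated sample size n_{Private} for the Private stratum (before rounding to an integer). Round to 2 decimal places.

Neyman allocation: nₕ = n·NₕSₕ / Σⱼ NⱼSⱼ.
Σ NⱼSⱼ = 21365·443 + 23885·591 + 19461·567 = 3.4615117 × 10^7.
n_{Private} = 1025·19461·567 / (3.4615117 × 10^7) = 326.74.

326.74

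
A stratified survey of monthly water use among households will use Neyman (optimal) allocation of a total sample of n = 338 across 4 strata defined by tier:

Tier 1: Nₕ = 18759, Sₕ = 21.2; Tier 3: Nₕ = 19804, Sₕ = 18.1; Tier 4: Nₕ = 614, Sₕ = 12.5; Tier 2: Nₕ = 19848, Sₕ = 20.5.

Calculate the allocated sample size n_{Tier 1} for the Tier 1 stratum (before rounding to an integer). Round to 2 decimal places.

114.82

Neyman allocation: nₕ = n·NₕSₕ / Σⱼ NⱼSⱼ.
Σ NⱼSⱼ = 18759·21.2 + 19804·18.1 + 614·12.5 + 19848·20.5 = 1.1707022 × 10^6.
n_{Tier 1} = 338·18759·21.2 / (1.1707022 × 10^6) = 114.82.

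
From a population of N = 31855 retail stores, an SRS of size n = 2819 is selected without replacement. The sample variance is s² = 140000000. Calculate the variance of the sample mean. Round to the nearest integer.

Under SRS without replacement, Var(ȳ) = (1 − f)·s²/n with f = n/N = 2819/31855 = 0.08849474.
Var(ȳ) = (1 − 0.08849474)·140000000/2819 = 0.91150526·49663.001 = 45268.087.

45268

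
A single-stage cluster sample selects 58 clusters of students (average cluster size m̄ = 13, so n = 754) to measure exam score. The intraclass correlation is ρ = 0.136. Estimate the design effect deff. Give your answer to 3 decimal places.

2.632

deff = 1 + (13 − 1)·0.136 = 1 + 1.632 = 2.632.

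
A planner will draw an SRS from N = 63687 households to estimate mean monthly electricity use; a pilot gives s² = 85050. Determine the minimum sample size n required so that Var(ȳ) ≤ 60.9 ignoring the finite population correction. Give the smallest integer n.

1397

Without fpc, n₀ = s²/D = 85050/60.9 = 1396.5517.
Rounding up, n = 1397.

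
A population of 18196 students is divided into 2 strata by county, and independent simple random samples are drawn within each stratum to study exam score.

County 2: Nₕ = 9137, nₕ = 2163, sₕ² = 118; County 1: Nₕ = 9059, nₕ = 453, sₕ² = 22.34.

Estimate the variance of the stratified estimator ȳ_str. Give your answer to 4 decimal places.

0.0221

Var(ȳ_str) = Σₕ Wₕ²(1 − fₕ)sₕ²/nₕ with Wₕ = Nₕ/N, N = 18196.
County 2: Wₕ = 0.50214333; term = 0.50214333²·(1 − 0.23672978)·118/2163 = 0.010499272.
County 1: Wₕ = 0.49785667; term = 0.49785667²·(1 − 0.05000552)·22.34/453 = 0.011612205.
Sum = 0.022111477.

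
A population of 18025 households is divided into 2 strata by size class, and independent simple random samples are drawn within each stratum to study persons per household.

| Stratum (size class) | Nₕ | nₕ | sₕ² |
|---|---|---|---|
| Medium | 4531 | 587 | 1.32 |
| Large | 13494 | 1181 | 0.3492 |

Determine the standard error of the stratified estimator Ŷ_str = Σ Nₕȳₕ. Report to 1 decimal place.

Var(Ŷ_str) = Σₕ Nₕ²(1 − fₕ)sₕ²/nₕ.
Medium: 4531²·(1 − 587/4531)·1.32/587 = 40185.261.
Large: 13494²·(1 − 1181/13494)·0.3492/1181 = 49127.982.
Sum = 89313.243.
SE = √(89313.243) = 298.9.

298.9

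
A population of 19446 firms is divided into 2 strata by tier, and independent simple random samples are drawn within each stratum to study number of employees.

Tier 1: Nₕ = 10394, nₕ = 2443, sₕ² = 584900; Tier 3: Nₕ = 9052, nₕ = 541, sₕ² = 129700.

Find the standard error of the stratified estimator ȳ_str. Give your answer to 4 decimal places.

Var(ȳ_str) = Σₕ Wₕ²(1 − fₕ)sₕ²/nₕ with Wₕ = Nₕ/N, N = 19446.
Tier 1: Wₕ = 0.53450581; term = 0.53450581²·(1 − 0.23503945)·584900/2443 = 52.324135.
Tier 3: Wₕ = 0.46549419; term = 0.46549419²·(1 − 0.05976580)·129700/541 = 48.843557.
Sum = 101.16769.
SE = √(101.16769) = 10.0582.

10.0582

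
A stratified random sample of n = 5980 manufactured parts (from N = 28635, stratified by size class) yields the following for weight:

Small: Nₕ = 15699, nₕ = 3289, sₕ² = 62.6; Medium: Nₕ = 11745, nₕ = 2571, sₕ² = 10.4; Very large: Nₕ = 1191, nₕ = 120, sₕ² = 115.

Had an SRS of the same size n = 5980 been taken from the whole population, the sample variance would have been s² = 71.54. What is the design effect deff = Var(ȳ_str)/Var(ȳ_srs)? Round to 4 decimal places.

Var(ȳ_str) = Σ Wₕ²(1−fₕ)sₕ²/nₕ with Wₕ = Nₕ/28635:
  Small: (15699/28635)²·(1−3289/15699)·62.6/3289 = 0.0045223051
  Medium: (11745/28635)²·(1−2571/11745)·10.4/2571 = 5.3155553 × 10^-4
  Very large: (1191/28635)²·(1−120/1191)·115/120 = 0.001490814
  → Var(ȳ_str) = 0.0065446746.
Var(ȳ_srs) = (1 − 5980/28635)·71.54/5980 = 0.0094648695.
deff = 0.0065446746 / 0.0094648695 = 0.6915.

0.6915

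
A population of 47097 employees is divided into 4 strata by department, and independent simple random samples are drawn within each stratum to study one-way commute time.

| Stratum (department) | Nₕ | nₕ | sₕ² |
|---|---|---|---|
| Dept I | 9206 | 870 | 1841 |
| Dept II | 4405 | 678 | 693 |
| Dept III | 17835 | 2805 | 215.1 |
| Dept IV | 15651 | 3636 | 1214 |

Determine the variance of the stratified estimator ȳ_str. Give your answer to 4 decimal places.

Var(ȳ_str) = Σₕ Wₕ²(1 − fₕ)sₕ²/nₕ with Wₕ = Nₕ/N, N = 47097.
Dept I: Wₕ = 0.19546893; term = 0.19546893²·(1 − 0.09450358)·1841/870 = 0.073211065.
Dept II: Wₕ = 0.09353037; term = 0.09353037²·(1 − 0.15391600)·693/678 = 0.0075652339.
Dept III: Wₕ = 0.37868654; term = 0.37868654²·(1 − 0.15727502)·215.1/2805 = 0.0092672985.
Dept IV: Wₕ = 0.33231416; term = 0.33231416²·(1 − 0.23231742)·1214/3636 = 0.028305719.
Sum = 0.11834932.

0.1183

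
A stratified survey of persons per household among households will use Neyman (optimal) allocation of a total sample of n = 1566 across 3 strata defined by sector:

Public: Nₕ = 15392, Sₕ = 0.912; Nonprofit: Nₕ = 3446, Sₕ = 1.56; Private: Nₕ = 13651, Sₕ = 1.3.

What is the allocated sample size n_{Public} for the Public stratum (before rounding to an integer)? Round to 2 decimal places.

591.58

Neyman allocation: nₕ = n·NₕSₕ / Σⱼ NⱼSⱼ.
Σ NⱼSⱼ = 15392·0.912 + 3446·1.56 + 13651·1.3 = 37159.564.
n_{Public} = 1566·15392·0.912 / 37159.564 = 591.58.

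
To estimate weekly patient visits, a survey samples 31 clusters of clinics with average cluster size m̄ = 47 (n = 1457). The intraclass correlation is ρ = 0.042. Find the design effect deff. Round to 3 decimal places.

deff = 1 + (47 − 1)·0.042 = 1 + 1.932 = 2.932.

2.932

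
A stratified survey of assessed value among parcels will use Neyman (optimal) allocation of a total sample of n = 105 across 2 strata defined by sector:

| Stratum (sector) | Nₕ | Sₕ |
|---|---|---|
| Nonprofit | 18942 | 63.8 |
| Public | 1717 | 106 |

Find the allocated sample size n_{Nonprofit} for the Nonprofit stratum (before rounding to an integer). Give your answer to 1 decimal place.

Neyman allocation: nₕ = n·NₕSₕ / Σⱼ NⱼSⱼ.
Σ NⱼSⱼ = 18942·63.8 + 1717·106 = 1.3905016 × 10^6.
n_{Nonprofit} = 105·18942·63.8 / (1.3905016 × 10^6) = 91.3.

91.3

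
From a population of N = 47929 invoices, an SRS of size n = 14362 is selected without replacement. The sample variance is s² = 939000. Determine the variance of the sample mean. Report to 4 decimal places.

Under SRS without replacement, Var(ȳ) = (1 − f)·s²/n with f = n/N = 14362/47929 = 0.29965157.
Var(ȳ) = (1 − 0.29965157)·939000/14362 = 0.70034843·65.380866 = 45.789387.

45.7894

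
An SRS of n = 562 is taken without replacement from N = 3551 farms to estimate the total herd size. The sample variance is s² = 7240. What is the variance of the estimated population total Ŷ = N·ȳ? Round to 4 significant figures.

1.367 × 10^8

Var(Ŷ) = N²·Var(ȳ) = N²·(1 − n/N)·s²/n.
f = 562/3551 = 0.15826528; Var(ȳ) = 0.84173472·7240/562 = 10.8437.
Var(Ŷ) = 3551² · 10.8437 = 1.3673473 × 10^8.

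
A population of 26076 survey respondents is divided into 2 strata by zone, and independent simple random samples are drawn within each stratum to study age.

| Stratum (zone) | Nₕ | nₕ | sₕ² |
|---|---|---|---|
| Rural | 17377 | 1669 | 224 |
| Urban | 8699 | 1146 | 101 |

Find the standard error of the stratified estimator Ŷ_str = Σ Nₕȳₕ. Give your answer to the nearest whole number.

6513

Var(Ŷ_str) = Σₕ Nₕ²(1 − fₕ)sₕ²/nₕ.
Rural: 17377²·(1 − 1669/17377)·224/1669 = 3.6634256 × 10^7.
Urban: 8699²·(1 − 1146/8699)·101/1146 = 5.7906267 × 10^6.
Sum = 4.2424883 × 10^7.
SE = √(4.2424883 × 10^7) = 6513.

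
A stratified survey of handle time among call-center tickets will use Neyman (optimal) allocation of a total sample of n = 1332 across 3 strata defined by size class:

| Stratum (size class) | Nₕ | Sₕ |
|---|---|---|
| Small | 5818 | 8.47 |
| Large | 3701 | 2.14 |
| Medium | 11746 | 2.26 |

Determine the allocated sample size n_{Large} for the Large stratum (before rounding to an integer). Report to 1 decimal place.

Neyman allocation: nₕ = n·NₕSₕ / Σⱼ NⱼSⱼ.
Σ NⱼSⱼ = 5818·8.47 + 3701·2.14 + 11746·2.26 = 83744.56.
n_{Large} = 1332·3701·2.14 / 83744.56 = 126.0.

126.0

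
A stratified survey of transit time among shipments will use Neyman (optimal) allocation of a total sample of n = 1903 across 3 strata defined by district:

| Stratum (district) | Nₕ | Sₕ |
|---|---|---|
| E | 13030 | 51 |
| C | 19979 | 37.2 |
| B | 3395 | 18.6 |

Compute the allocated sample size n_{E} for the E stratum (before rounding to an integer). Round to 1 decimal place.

859.7

Neyman allocation: nₕ = n·NₕSₕ / Σⱼ NⱼSⱼ.
Σ NⱼSⱼ = 13030·51 + 19979·37.2 + 3395·18.6 = 1.4708958 × 10^6.
n_{E} = 1903·13030·51 / (1.4708958 × 10^6) = 859.7.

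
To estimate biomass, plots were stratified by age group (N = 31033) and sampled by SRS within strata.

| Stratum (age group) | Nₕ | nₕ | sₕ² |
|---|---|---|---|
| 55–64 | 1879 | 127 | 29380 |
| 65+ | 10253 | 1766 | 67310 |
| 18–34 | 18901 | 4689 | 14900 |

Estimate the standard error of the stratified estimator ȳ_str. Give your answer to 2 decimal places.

2.26

Var(ȳ_str) = Σₕ Wₕ²(1 − fₕ)sₕ²/nₕ with Wₕ = Nₕ/N, N = 31033.
55–64: Wₕ = 0.06054845; term = 0.06054845²·(1 − 0.06758914)·29380/127 = 0.79079047.
65+: Wₕ = 0.33039023; term = 0.33039023²·(1 − 0.17224227)·67310/1766 = 3.4438682.
18–34: Wₕ = 0.60906132; term = 0.60906132²·(1 − 0.24808211)·14900/4689 = 0.88633621.
Sum = 5.1209949.
SE = √(5.1209949) = 2.26.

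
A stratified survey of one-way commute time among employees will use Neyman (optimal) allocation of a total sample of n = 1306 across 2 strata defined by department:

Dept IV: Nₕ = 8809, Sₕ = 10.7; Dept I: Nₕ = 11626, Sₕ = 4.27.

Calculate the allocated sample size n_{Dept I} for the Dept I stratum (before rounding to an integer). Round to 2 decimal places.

450.55

Neyman allocation: nₕ = n·NₕSₕ / Σⱼ NⱼSⱼ.
Σ NⱼSⱼ = 8809·10.7 + 11626·4.27 = 143899.32.
n_{Dept I} = 1306·11626·4.27 / 143899.32 = 450.55.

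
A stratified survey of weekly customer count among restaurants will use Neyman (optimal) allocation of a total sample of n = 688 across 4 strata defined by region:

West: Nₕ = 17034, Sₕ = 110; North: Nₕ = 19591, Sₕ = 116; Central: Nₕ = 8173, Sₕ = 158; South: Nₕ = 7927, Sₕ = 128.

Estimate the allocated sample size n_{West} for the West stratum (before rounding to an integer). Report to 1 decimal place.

199.8

Neyman allocation: nₕ = n·NₕSₕ / Σⱼ NⱼSⱼ.
Σ NⱼSⱼ = 17034·110 + 19591·116 + 8173·158 + 7927·128 = 6.452286 × 10^6.
n_{West} = 688·17034·110 / (6.452286 × 10^6) = 199.8.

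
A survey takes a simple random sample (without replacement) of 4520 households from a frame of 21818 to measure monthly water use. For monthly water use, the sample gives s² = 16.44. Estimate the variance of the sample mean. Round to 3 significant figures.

Under SRS without replacement, Var(ȳ) = (1 − f)·s²/n with f = n/N = 4520/21818 = 0.20716839.
Var(ȳ) = (1 − 0.20716839)·16.44/4520 = 0.79283161·0.0036371681 = 0.0028836619.

0.00288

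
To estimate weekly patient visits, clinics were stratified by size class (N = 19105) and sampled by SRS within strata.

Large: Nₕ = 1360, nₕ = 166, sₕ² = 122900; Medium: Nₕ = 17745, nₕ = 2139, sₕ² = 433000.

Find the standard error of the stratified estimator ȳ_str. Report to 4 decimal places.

12.5252

Var(ȳ_str) = Σₕ Wₕ²(1 − fₕ)sₕ²/nₕ with Wₕ = Nₕ/N, N = 19105.
Large: Wₕ = 0.07118555; term = 0.07118555²·(1 − 0.12205882)·122900/166 = 3.2937675.
Medium: Wₕ = 0.92881445; term = 0.92881445²·(1 − 0.12054100)·433000/2139 = 153.58565.
Sum = 156.87942.
SE = √(156.87942) = 12.5252.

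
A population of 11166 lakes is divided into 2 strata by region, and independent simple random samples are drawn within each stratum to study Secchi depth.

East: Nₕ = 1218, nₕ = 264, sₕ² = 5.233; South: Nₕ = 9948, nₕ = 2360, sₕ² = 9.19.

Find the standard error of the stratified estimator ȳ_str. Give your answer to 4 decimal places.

Var(ȳ_str) = Σₕ Wₕ²(1 − fₕ)sₕ²/nₕ with Wₕ = Nₕ/N, N = 11166.
East: Wₕ = 0.10908114; term = 0.10908114²·(1 − 0.21674877)·5.233/264 = 1.8473417 × 10^-4.
South: Wₕ = 0.89091886; term = 0.89091886²·(1 − 0.23723361)·9.19/2360 = 0.0023576067.
Sum = 0.0025423409.
SE = √(0.0025423409) = 0.0504.

0.0504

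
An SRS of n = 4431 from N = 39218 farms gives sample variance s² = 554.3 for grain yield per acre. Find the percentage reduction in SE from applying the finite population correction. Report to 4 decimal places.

f = n/N = 4431/39218 = 0.11298383.
SE_no-fpc = √(s²/n) = 0.35368901; SE_fpc = √((1−f)s²/n) = 0.33310974.
Ratio = √(1−f) = 0.94181536. Reduction = 100·(1 − 0.94181536) = 5.8185%.

5.8185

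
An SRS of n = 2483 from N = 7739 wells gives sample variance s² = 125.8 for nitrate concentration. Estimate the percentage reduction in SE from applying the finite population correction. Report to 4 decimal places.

f = n/N = 2483/7739 = 0.32084249.
SE_no-fpc = √(s²/n) = 0.2250878; SE_fpc = √((1−f)s²/n) = 0.18549714.
Ratio = √(1−f) = 0.82411013. Reduction = 100·(1 − 0.82411013) = 17.5890%.

17.5890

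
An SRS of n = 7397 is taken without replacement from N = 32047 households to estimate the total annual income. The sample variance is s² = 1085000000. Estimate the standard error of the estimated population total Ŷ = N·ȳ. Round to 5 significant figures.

Var(Ŷ) = N²·Var(ȳ) = N²·(1 − n/N)·s²/n.
f = 7397/32047 = 0.23081724; Var(ȳ) = 0.76918276·1085000000/7397 = 112824.56.
Var(Ŷ) = 32047² · 112824.56 = 1.1587197 × 10^14.
SE(Ŷ) = √(1.1587197 × 10^14) = 1.0764 × 10^7.

1.0764 × 10^7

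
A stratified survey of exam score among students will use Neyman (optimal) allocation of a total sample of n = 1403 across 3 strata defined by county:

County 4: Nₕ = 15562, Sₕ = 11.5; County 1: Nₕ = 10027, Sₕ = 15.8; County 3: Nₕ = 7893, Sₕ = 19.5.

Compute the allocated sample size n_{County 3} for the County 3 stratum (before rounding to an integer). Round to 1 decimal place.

Neyman allocation: nₕ = n·NₕSₕ / Σⱼ NⱼSⱼ.
Σ NⱼSⱼ = 15562·11.5 + 10027·15.8 + 7893·19.5 = 491303.1.
n_{County 3} = 1403·7893·19.5 / 491303.1 = 439.5.

439.5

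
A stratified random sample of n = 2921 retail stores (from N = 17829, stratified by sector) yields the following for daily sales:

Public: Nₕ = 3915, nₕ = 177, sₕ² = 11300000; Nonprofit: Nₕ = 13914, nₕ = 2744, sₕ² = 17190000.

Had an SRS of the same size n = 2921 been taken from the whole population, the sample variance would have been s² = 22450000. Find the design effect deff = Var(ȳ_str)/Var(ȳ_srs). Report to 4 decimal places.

0.9340

Var(ȳ_str) = Σ Wₕ²(1−fₕ)sₕ²/nₕ with Wₕ = Nₕ/17829:
  Public: (3915/17829)²·(1−177/3915)·11300000/177 = 2939.1535
  Nonprofit: (13914/17829)²·(1−2744/13914)·17190000/2744 = 3062.9716
  → Var(ȳ_str) = 6002.1251.
Var(ȳ_srs) = (1 − 2921/17829)·22450000/2921 = 6426.5396.
deff = 6002.1251 / 6426.5396 = 0.9340.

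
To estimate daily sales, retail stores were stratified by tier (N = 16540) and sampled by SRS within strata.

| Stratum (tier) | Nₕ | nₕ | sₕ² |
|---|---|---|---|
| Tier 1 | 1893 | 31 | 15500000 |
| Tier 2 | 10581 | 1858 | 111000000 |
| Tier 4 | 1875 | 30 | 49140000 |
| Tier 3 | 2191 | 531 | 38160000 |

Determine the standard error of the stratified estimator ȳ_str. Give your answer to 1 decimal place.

Var(ȳ_str) = Σₕ Wₕ²(1 − fₕ)sₕ²/nₕ with Wₕ = Nₕ/N, N = 16540.
Tier 1: Wₕ = 0.11444982; term = 0.11444982²·(1 − 0.01637612)·15500000/31 = 6442.127.
Tier 2: Wₕ = 0.63972189; term = 0.63972189²·(1 − 0.17559777)·111000000/1858 = 20155.745.
Tier 4: Wₕ = 0.11336155; term = 0.11336155²·(1 − 0.01600000)·49140000/30 = 20712.882.
Tier 3: Wₕ = 0.13246675; term = 0.13246675²·(1 − 0.24235509)·38160000/531 = 955.41774.
Sum = 48266.172.
SE = √(48266.172) = 219.7.

219.7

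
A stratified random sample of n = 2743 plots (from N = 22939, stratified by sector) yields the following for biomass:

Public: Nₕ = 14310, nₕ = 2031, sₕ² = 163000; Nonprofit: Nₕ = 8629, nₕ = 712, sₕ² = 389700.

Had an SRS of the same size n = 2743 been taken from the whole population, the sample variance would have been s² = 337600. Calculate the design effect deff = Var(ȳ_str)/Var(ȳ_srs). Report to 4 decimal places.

0.9031

Var(ȳ_str) = Σ Wₕ²(1−fₕ)sₕ²/nₕ with Wₕ = Nₕ/22939:
  Public: (14310/22939)²·(1−2031/14310)·163000/2031 = 26.799788
  Nonprofit: (8629/22939)²·(1−712/8629)·389700/712 = 71.059568
  → Var(ȳ_str) = 97.859356.
Var(ȳ_srs) = (1 − 2743/22939)·337600/2743 = 108.35963.
deff = 97.859356 / 108.35963 = 0.9031.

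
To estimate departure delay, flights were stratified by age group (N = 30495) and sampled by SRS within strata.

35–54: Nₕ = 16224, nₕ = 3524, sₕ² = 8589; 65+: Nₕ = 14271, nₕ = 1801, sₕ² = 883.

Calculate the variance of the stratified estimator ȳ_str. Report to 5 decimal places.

0.63384

Var(ȳ_str) = Σₕ Wₕ²(1 − fₕ)sₕ²/nₕ with Wₕ = Nₕ/N, N = 30495.
35–54: Wₕ = 0.53202164; term = 0.53202164²·(1 − 0.21720907)·8589/3524 = 0.54002154.
65+: Wₕ = 0.46797836; term = 0.46797836²·(1 − 0.12619999)·883/1801 = 0.093823272.
Sum = 0.63384481.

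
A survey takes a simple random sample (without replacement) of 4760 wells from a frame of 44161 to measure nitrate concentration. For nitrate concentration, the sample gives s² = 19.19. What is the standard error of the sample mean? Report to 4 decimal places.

Under SRS without replacement, Var(ȳ) = (1 − f)·s²/n with f = n/N = 4760/44161 = 0.10778741.
Var(ȳ) = (1 − 0.10778741)·19.19/4760 = 0.89221259·0.0040315126 = 0.0035969663.
SE(ȳ) = √(0.0035969663) = 0.0600.

0.0600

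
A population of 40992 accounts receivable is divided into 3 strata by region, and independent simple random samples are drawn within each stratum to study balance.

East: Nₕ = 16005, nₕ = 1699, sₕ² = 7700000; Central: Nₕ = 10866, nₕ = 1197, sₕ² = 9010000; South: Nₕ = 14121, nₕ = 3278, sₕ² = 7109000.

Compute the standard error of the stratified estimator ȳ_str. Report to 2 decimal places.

35.86

Var(ȳ_str) = Σₕ Wₕ²(1 − fₕ)sₕ²/nₕ with Wₕ = Nₕ/N, N = 40992.
East: Wₕ = 0.39044204; term = 0.39044204²·(1 − 0.10615433)·7700000/1699 = 617.55128.
Central: Wₕ = 0.26507611; term = 0.26507611²·(1 − 0.11016013)·9010000/1197 = 470.63442.
South: Wₕ = 0.34448185; term = 0.34448185²·(1 − 0.23213653)·7109000/3278 = 197.61334.
Sum = 1285.799.
SE = √(1285.799) = 35.86.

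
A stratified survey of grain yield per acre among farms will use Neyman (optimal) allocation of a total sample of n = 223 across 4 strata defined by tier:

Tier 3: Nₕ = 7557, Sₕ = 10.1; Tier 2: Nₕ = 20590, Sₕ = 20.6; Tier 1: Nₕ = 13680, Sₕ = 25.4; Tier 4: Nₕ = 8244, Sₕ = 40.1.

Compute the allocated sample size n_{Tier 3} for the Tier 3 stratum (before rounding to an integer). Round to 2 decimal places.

14.44

Neyman allocation: nₕ = n·NₕSₕ / Σⱼ NⱼSⱼ.
Σ NⱼSⱼ = 7557·10.1 + 20590·20.6 + 13680·25.4 + 8244·40.1 = 1.1785361 × 10^6.
n_{Tier 3} = 223·7557·10.1 / (1.1785361 × 10^6) = 14.44.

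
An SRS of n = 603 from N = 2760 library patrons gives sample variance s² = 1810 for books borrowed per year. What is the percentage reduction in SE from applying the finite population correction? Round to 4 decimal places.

f = n/N = 603/2760 = 0.21847826.
SE_no-fpc = √(s²/n) = 1.7325295; SE_fpc = √((1−f)s²/n) = 1.5316205.
Ratio = √(1−f) = 0.88403718. Reduction = 100·(1 − 0.88403718) = 11.5963%.

11.5963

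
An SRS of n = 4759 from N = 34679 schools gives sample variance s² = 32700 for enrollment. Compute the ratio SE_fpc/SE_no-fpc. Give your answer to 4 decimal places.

f = n/N = 4759/34679 = 0.13723002.
SE_no-fpc = √(s²/n) = 2.6212958; SE_fpc = √((1−f)s²/n) = 2.4348014.
Ratio = √(1−f) = 0.92885412.

0.9289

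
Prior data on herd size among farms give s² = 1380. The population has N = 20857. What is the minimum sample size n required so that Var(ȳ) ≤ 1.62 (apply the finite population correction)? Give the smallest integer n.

819

Without fpc, n₀ = s²/D = 1380/1.62 = 851.8519.
With fpc, (1 − n/N)·s²/n ≤ D requires n ≥ n₀/(1 + n₀/N) = 851.8519/(1 + 851.8519/20857) = 818.4254.
Rounding up, n = 819.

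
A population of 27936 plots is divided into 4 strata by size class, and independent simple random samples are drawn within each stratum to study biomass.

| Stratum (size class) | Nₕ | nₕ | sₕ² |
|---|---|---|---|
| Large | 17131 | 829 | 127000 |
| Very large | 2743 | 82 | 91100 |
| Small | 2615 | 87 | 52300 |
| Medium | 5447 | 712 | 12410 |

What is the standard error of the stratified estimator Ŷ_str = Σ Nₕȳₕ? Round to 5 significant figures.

Var(Ŷ_str) = Σₕ Nₕ²(1 − fₕ)sₕ²/nₕ.
Large: 17131²·(1 − 829/17131)·127000/829 = 4.2783154 × 10^10.
Very large: 2743²·(1 − 82/2743)·91100/82 = 8.1091476 × 10^9.
Small: 2615²·(1 − 87/2615)·52300/87 = 3.9740305 × 10^9.
Medium: 5447²·(1 − 712/5447)·12410/712 = 4.4954083 × 10^8.
Sum = 5.5315873 × 10^10.
SE = √(5.5315873 × 10^10) = 235190.

235190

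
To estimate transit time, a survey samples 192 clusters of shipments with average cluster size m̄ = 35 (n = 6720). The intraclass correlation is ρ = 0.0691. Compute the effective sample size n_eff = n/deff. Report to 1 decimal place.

deff = 1 + (35 − 1)·0.0691 = 1 + 2.3494 = 3.3494.
n_eff = 6720 / 3.3494 = 2006.3.

2006.3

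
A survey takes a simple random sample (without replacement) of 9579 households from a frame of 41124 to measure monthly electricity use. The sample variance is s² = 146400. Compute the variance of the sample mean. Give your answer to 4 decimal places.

Under SRS without replacement, Var(ȳ) = (1 − f)·s²/n with f = n/N = 9579/41124 = 0.23292968.
Var(ȳ) = (1 − 0.23292968)·146400/9579 = 0.76707032·15.283433 = 11.723468.

11.7235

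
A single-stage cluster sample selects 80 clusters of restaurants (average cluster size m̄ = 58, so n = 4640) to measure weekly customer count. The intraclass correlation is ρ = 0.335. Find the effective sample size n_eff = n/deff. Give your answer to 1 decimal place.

deff = 1 + (58 − 1)·0.335 = 1 + 19.095 = 20.095.
n_eff = 4640 / 20.095 = 230.9.

230.9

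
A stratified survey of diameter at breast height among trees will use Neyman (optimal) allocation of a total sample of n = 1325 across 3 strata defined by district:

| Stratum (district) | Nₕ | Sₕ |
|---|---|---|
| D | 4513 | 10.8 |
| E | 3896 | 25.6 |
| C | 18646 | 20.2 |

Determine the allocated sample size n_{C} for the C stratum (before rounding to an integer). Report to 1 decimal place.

950.4

Neyman allocation: nₕ = n·NₕSₕ / Σⱼ NⱼSⱼ.
Σ NⱼSⱼ = 4513·10.8 + 3896·25.6 + 18646·20.2 = 525127.2.
n_{C} = 1325·18646·20.2 / 525127.2 = 950.4.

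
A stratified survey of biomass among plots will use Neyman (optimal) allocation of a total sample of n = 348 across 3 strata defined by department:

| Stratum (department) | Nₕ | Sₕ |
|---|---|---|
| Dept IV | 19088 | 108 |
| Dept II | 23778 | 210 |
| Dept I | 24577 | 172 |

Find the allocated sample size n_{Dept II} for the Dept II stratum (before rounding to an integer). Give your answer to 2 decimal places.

Neyman allocation: nₕ = n·NₕSₕ / Σⱼ NⱼSⱼ.
Σ NⱼSⱼ = 19088·108 + 23778·210 + 24577·172 = 1.1282128 × 10^7.
n_{Dept II} = 348·23778·210 / (1.1282128 × 10^7) = 154.02.

154.02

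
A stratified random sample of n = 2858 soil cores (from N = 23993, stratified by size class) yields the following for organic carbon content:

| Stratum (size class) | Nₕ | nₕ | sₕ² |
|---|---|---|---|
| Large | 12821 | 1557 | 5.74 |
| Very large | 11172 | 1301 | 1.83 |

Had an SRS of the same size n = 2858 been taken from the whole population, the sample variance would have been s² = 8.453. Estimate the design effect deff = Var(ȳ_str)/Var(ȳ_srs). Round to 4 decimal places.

Var(ȳ_str) = Σ Wₕ²(1−fₕ)sₕ²/nₕ with Wₕ = Nₕ/23993:
  Large: (12821/23993)²·(1−1557/12821)·5.74/1557 = 9.2484449 × 10^-4
  Very large: (11172/23993)²·(1−1301/11172)·1.83/1301 = 2.6946153 × 10^-4
  → Var(ȳ_str) = 0.001194306.
Var(ȳ_srs) = (1 − 2858/23993)·8.453/2858 = 0.0026053516.
deff = 0.001194306 / 0.0026053516 = 0.4584.

0.4584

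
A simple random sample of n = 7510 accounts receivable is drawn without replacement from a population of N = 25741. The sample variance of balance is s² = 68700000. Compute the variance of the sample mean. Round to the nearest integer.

Under SRS without replacement, Var(ȳ) = (1 − f)·s²/n with f = n/N = 7510/25741 = 0.29175246.
Var(ȳ) = (1 − 0.29175246)·68700000/7510 = 0.70824754·9147.8029 = 6478.9089.

6479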